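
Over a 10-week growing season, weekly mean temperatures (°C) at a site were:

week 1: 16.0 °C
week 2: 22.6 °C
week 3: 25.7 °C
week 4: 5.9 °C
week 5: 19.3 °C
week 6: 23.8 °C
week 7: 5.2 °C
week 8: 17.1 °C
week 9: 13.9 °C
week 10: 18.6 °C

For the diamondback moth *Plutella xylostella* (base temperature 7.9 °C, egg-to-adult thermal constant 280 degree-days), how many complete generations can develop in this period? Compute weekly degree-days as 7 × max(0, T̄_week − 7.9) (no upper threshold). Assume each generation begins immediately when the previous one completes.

Weekly DD (7 × max(0, T̄ − 7.9)): 56.7, 102.9, 124.6, 0.0, 79.8, 111.3, 0.0, 64.4, 42.0, 74.9.
Season total = 656.6 DD.
Complete generations = ⌊656.6 / 280⌋ = 2.

2 generations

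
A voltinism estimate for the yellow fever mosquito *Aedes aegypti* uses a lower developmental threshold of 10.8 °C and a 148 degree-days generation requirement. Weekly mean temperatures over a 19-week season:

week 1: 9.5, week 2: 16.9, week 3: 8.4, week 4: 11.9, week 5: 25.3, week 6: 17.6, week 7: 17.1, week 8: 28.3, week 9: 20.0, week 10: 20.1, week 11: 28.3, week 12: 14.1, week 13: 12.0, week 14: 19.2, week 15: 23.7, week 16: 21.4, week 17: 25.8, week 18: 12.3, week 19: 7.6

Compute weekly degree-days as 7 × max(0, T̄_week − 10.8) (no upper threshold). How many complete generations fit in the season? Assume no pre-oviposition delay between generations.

6 generations

Weekly DD (7 × max(0, T̄ − 10.8)): 0.0, 42.7, 0.0, 7.7, 101.5, 47.6, 44.1, 122.5, 64.4, 65.1, 122.5, 23.1, 8.4, 58.8, 90.3, 74.2, 105.0, 10.5, 0.0.
Season total = 988.4 DD.
Complete generations = ⌊988.4 / 148⌋ = 6.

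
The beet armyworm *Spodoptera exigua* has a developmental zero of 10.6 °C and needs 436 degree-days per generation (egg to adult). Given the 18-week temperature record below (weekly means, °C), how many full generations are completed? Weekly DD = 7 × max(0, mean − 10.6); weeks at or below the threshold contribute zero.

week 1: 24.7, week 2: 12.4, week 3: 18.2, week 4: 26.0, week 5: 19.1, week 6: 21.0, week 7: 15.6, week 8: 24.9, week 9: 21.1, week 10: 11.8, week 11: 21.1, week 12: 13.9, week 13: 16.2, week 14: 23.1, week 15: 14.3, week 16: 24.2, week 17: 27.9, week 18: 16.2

2 generations

Weekly DD (7 × max(0, T̄ − 10.6)): 98.7, 12.6, 53.2, 107.8, 59.5, 72.8, 35.0, 100.1, 73.5, 8.4, 73.5, 23.1, 39.2, 87.5, 25.9, 95.2, 121.1, 39.2.
Season total = 1126.3 DD.
Complete generations = ⌊1126.3 / 436⌋ = 2.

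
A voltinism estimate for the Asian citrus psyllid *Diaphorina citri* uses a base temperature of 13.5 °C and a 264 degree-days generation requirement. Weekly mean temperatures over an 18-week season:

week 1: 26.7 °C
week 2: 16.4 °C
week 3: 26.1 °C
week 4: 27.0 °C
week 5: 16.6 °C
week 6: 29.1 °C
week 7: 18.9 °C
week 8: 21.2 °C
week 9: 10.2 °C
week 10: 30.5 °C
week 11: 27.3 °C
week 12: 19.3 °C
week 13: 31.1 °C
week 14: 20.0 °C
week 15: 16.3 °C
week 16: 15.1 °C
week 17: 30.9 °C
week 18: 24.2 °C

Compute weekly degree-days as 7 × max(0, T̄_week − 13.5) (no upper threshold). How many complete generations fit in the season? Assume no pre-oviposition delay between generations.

Weekly DD (7 × max(0, T̄ − 13.5)): 92.4, 20.3, 88.2, 94.5, 21.7, 109.2, 37.8, 53.9, 0.0, 119.0, 96.6, 40.6, 123.2, 45.5, 19.6, 11.2, 121.8, 74.9.
Season total = 1170.4 DD.
Complete generations = ⌊1170.4 / 264⌋ = 4.

4 generations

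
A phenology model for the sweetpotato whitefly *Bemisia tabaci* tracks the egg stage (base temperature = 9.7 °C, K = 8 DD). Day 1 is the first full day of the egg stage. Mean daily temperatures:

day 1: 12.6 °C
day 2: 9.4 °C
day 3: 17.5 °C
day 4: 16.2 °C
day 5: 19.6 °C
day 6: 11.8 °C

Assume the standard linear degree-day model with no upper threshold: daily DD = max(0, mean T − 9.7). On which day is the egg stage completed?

Daily DD above 9.7 °C: 2.9, 0.0, 7.8, 6.5, 9.9, 2.1.
Cumulative: 2.9, 2.9, 10.7, 17.2, 27.1, 29.2.
The total first reaches 8 DD on day 3.

day 3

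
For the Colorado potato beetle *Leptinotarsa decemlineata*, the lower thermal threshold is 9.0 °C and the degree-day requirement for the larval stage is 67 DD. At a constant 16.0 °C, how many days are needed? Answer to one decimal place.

Daily accumulation = 16.0 − 9.0 = 7.0 DD/day.
Duration = 67 / 7.0 = 9.571 ≈ 9.6 days.

9.6 days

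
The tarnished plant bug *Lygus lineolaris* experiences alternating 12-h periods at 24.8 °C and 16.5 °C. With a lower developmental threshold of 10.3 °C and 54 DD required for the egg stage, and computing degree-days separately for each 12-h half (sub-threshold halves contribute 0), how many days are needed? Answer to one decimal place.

Day half: max(0, 24.8 − 10.3) × 0.5 = 14.5 × 0.5 = 7.25 DD.
Night half: max(0, 16.5 − 10.3) × 0.5 = 6.2 × 0.5 = 3.10 DD.
Per 24 h: 10.35 DD/day.
Duration = 54 / 10.35 = 5.217 ≈ 5.2 days.

5.2 days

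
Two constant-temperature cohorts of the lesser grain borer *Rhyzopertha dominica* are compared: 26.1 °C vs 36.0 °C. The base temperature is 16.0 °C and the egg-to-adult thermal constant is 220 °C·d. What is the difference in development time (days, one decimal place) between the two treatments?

At 26.1 °C: 220 / (26.1 − 16.0) = 220 / 10.1 = 21.782 d.
At 36.0 °C: 220 / (36.0 − 16.0) = 220 / 20.0 = 11.000 d.
Difference = |21.782 − 11.000| = 10.782 ≈ 10.8 days.

10.8 days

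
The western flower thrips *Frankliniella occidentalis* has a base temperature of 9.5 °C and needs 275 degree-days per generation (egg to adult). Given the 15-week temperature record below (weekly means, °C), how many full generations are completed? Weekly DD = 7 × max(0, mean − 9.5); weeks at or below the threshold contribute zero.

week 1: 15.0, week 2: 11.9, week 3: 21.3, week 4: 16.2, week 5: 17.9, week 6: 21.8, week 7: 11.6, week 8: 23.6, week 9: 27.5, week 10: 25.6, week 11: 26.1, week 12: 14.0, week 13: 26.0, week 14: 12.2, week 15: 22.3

Weekly DD (7 × max(0, T̄ − 9.5)): 38.5, 16.8, 82.6, 46.9, 58.8, 86.1, 14.7, 98.7, 126.0, 112.7, 116.2, 31.5, 115.5, 18.9, 89.6.
Season total = 1053.5 DD.
Complete generations = ⌊1053.5 / 275⌋ = 3.

3 generations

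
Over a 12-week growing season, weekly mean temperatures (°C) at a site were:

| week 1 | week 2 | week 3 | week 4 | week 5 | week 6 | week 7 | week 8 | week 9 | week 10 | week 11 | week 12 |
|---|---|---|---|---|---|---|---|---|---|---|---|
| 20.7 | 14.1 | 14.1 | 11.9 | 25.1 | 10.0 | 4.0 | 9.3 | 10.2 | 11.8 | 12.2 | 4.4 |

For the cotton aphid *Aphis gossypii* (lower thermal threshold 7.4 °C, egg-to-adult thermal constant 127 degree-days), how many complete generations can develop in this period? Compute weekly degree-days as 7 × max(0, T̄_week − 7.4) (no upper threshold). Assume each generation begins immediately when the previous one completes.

Weekly DD (7 × max(0, T̄ − 7.4)): 93.1, 46.9, 46.9, 31.5, 123.9, 18.2, 0.0, 13.3, 19.6, 30.8, 33.6, 0.0.
Season total = 457.8 DD.
Complete generations = ⌊457.8 / 127⌋ = 3.

3 generations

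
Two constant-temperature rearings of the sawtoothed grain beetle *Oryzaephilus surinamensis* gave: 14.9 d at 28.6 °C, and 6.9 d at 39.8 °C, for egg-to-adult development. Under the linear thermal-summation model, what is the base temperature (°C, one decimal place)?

18.9 °C

Linear rate model ⇒ the product D·(T − T_b) is constant across temperatures.
14.9·(28.6 − T_b) = 6.9·(39.8 − T_b)
T_b = (14.9·28.6 − 6.9·39.8) / (14.9 − 6.9) = 151.52 / 8.0 = 18.940 °C ≈ 18.9 °C.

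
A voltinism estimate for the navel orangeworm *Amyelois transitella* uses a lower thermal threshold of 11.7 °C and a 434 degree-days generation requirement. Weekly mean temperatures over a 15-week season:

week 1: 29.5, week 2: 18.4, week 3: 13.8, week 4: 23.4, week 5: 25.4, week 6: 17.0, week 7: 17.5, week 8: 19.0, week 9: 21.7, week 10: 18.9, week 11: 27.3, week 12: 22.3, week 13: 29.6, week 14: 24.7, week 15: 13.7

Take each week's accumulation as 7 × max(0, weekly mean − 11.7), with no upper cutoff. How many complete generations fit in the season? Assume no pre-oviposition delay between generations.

Weekly DD (7 × max(0, T̄ − 11.7)): 124.6, 46.9, 14.7, 81.9, 95.9, 37.1, 40.6, 51.1, 70.0, 50.4, 109.2, 74.2, 125.3, 91.0, 14.0.
Season total = 1026.9 DD.
Complete generations = ⌊1026.9 / 434⌋ = 2.

2 generations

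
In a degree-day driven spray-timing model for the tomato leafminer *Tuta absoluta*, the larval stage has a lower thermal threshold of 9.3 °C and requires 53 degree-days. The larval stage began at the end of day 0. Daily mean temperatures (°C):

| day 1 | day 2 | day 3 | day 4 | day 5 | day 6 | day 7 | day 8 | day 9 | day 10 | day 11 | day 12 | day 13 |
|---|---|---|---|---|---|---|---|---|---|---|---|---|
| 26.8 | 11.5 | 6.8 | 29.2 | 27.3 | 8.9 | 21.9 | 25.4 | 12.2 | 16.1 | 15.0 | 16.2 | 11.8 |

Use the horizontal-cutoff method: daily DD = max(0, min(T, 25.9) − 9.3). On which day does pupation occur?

Daily DD above 9.3 °C (capped at 16.6): 16.6, 2.2, 0.0, 16.6, 16.6, 0.0, 12.6, 16.1, 2.9, 6.8, 5.7, 6.9, 2.5.
Cumulative: 16.6, 18.8, 18.8, 35.4, 52.0, 52.0, 64.6, 80.7, 83.6, 90.4, 96.1, 103.0, 105.5.
The total first reaches 53 DD on day 7.

day 7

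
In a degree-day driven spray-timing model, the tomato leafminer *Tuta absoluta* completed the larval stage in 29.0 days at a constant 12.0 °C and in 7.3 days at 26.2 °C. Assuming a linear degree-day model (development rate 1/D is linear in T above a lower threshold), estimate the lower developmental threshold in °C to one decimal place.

Equal thermal constants: D₁(T₁ − T_b) = D₂(T₂ − T_b).
29.0·(12.0 − T_b) = 7.3·(26.2 − T_b)
T_b = (29.0·12.0 − 7.3·26.2) / (29.0 − 7.3) = 156.74 / 21.7 = 7.223 °C ≈ 7.2 °C.

7.2 °C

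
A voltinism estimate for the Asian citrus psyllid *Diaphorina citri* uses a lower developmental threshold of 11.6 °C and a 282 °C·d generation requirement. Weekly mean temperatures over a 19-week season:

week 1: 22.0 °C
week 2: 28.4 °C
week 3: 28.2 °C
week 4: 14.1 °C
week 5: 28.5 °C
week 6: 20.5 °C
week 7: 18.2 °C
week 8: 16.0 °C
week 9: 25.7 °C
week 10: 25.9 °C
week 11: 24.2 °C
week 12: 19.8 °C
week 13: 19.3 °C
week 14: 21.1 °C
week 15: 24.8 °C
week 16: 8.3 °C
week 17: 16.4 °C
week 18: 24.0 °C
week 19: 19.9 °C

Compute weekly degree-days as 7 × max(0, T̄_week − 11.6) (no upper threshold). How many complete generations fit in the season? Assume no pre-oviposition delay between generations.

4 generations

Weekly DD (7 × max(0, T̄ − 11.6)): 72.8, 117.6, 116.2, 17.5, 118.3, 62.3, 46.2, 30.8, 98.7, 100.1, 88.2, 57.4, 53.9, 66.5, 92.4, 0.0, 33.6, 86.8, 58.1.
Season total = 1317.4 DD.
Complete generations = ⌊1317.4 / 282⌋ = 4.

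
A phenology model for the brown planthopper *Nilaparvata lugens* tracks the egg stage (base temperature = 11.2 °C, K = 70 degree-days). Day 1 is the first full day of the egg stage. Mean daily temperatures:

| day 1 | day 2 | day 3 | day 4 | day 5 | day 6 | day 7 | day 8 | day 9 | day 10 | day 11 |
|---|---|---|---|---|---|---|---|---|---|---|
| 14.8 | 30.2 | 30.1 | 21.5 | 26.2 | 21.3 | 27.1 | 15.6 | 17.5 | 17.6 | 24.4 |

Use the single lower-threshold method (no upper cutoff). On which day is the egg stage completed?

Daily DD above 11.2 °C: 3.6, 19.0, 18.9, 10.3, 15.0, 10.1, 15.9, 4.4, 6.3, 6.4, 13.2.
Cumulative: 3.6, 22.6, 41.5, 51.8, 66.8, 76.9, 92.8, 97.2, 103.5, 109.9, 123.1.
The total first reaches 70 DD on day 6.

day 6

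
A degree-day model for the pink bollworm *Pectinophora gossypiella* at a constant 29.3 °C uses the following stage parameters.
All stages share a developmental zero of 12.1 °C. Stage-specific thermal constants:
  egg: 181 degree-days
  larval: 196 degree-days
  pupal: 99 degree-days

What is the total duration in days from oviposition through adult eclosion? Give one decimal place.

Daily accumulation at 29.3 °C = 29.3 − 12.1 = 17.2 DD/day.
Total K = 181 + 196 + 99 = 476 DD.
Total duration = 476 / 17.2 = 27.674 ≈ 27.7 days.

27.7 days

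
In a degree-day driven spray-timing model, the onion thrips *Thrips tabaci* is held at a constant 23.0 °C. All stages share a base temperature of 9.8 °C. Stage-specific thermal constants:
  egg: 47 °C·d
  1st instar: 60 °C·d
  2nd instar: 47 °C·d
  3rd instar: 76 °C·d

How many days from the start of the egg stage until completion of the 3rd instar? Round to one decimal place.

17.4 days

Daily accumulation at 23.0 °C = 23.0 − 9.8 = 13.2 DD/day.
Total K = 47 + 60 + 47 + 76 = 230 DD.
Total duration = 230 / 13.2 = 17.424 ≈ 17.4 days.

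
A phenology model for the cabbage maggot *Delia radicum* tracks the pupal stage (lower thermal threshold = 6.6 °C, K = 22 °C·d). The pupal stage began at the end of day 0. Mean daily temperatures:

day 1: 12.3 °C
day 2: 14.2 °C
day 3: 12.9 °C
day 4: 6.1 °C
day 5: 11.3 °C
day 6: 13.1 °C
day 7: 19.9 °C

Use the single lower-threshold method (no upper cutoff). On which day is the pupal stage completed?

day 5

Daily DD above 6.6 °C: 5.7, 7.6, 6.3, 0.0, 4.7, 6.5, 13.3.
Cumulative: 5.7, 13.3, 19.6, 19.6, 24.3, 30.8, 44.1.
The total first reaches 22 DD on day 5.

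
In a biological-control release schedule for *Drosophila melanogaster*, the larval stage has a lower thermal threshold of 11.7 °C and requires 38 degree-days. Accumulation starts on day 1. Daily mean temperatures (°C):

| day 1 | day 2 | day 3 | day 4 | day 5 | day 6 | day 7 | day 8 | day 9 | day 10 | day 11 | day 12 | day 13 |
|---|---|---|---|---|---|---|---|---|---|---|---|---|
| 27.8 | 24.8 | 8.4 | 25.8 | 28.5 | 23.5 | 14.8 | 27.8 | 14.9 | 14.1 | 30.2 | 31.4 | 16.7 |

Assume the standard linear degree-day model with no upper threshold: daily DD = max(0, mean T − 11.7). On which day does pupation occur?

day 4

Daily DD above 11.7 °C: 16.1, 13.1, 0.0, 14.1, 16.8, 11.8, 3.1, 16.1, 3.2, 2.4, 18.5, 19.7, 5.0.
Cumulative: 16.1, 29.2, 29.2, 43.3, 60.1, 71.9, 75.0, 91.1, 94.3, 96.7, 115.2, 134.9, 139.9.
The total first reaches 38 DD on day 4.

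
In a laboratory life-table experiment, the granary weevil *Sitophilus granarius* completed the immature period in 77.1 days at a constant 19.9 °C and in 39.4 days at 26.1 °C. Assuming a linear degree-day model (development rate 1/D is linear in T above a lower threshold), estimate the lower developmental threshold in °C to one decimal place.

13.4 °C

Under the model K = D·(T − T_b), so D₁·(T₁ − T_b) = D₂·(T₂ − T_b).
77.1·(19.9 − T_b) = 39.4·(26.1 − T_b)
T_b = (77.1·19.9 − 39.4·26.1) / (77.1 − 39.4) = 505.95 / 37.7 = 13.420 °C ≈ 13.4 °C.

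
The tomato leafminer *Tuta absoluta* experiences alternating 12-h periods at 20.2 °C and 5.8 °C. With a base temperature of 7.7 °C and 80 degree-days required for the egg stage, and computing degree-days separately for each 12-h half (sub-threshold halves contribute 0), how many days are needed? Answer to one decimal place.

12.8 days

Day half: max(0, 20.2 − 7.7) × 0.5 = 12.5 × 0.5 = 6.25 DD.
Night half: max(0, 5.8 − 7.7) × 0.5 = 0.0 × 0.5 = 0.00 DD.
Per 24 h: 6.25 DD/day.
Duration = 80 / 6.25 = 12.800 ≈ 12.8 days.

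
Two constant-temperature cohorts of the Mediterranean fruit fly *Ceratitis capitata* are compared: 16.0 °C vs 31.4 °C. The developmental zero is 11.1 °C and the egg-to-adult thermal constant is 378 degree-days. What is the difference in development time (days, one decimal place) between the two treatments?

At 16.0 °C: 378 / (16.0 − 11.1) = 378 / 4.9 = 77.143 d.
At 31.4 °C: 378 / (31.4 − 11.1) = 378 / 20.3 = 18.621 d.
Difference = |77.143 − 18.621| = 58.522 ≈ 58.5 days.

58.5 days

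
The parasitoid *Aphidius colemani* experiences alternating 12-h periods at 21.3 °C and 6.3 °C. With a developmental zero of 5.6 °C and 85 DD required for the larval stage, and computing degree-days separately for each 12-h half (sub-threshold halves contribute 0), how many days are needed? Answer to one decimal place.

Day half: max(0, 21.3 − 5.6) × 0.5 = 15.7 × 0.5 = 7.85 DD.
Night half: max(0, 6.3 − 5.6) × 0.5 = 0.7 × 0.5 = 0.35 DD.
Per 24 h: 8.20 DD/day.
Duration = 85 / 8.20 = 10.366 ≈ 10.4 days.

10.4 days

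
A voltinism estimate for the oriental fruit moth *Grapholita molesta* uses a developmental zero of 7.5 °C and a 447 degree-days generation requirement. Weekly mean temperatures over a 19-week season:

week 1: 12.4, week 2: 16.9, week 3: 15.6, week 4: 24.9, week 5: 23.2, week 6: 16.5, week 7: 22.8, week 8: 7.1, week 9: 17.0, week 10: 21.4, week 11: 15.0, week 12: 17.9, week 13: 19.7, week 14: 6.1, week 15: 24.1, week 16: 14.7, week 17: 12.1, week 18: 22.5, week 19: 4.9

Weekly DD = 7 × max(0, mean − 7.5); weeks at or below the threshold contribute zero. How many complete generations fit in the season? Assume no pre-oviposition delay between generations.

Weekly DD (7 × max(0, T̄ − 7.5)): 34.3, 65.8, 56.7, 121.8, 109.9, 63.0, 107.1, 0.0, 66.5, 97.3, 52.5, 72.8, 85.4, 0.0, 116.2, 50.4, 32.2, 105.0, 0.0.
Season total = 1236.9 DD.
Complete generations = ⌊1236.9 / 447⌋ = 2.

2 generations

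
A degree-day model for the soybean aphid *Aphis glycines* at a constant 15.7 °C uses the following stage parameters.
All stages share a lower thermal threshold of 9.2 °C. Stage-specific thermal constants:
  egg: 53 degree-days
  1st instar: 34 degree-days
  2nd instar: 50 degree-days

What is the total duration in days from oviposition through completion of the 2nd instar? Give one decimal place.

21.1 days

Daily accumulation at 15.7 °C = 15.7 − 9.2 = 6.5 DD/day.
Total K = 53 + 34 + 50 = 137 DD.
Total duration = 137 / 6.5 = 21.077 ≈ 21.1 days.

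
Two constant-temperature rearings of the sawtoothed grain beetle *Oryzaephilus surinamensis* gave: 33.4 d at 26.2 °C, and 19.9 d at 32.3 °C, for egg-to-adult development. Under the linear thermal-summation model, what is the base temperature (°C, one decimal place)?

Linear rate model ⇒ the product D·(T − T_b) is constant across temperatures.
33.4·(26.2 − T_b) = 19.9·(32.3 − T_b)
T_b = (33.4·26.2 − 19.9·32.3) / (33.4 − 19.9) = 232.31 / 13.5 = 17.208 °C ≈ 17.2 °C.

17.2 °C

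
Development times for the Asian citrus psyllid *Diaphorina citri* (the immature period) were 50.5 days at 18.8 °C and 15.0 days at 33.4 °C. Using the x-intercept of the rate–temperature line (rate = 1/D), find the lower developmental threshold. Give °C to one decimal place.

Linear rate model ⇒ the product D·(T − T_b) is constant across temperatures.
50.5·(18.8 − T_b) = 15.0·(33.4 − T_b)
T_b = (50.5·18.8 − 15.0·33.4) / (50.5 − 15.0) = 448.40 / 35.5 = 12.631 °C ≈ 12.6 °C.

12.6 °C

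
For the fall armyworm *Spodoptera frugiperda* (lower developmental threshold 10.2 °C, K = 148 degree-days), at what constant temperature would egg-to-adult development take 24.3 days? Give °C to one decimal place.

Required daily accumulation = 148 / 24.3 = 6.091 DD/day.
T = T_base + 6.091 = 10.2 + 6.091 = 16.291 ≈ 16.3 °C.

16.3 °C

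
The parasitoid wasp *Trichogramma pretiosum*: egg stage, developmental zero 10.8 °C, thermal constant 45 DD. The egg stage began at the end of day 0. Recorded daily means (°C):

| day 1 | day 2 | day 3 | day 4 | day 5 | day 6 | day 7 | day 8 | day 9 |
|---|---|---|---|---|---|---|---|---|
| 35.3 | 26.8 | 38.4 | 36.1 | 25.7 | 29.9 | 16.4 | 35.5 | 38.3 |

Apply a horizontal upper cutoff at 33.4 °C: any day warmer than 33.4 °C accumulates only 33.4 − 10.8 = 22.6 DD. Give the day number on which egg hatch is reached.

day 3

Daily DD above 10.8 °C (capped at 22.6): 22.6, 16.0, 22.6, 22.6, 14.9, 19.1, 5.6, 22.6, 22.6.
Cumulative: 22.6, 38.6, 61.2, 83.8, 98.7, 117.8, 123.4, 146.0, 168.6.
The total first reaches 45 DD on day 3.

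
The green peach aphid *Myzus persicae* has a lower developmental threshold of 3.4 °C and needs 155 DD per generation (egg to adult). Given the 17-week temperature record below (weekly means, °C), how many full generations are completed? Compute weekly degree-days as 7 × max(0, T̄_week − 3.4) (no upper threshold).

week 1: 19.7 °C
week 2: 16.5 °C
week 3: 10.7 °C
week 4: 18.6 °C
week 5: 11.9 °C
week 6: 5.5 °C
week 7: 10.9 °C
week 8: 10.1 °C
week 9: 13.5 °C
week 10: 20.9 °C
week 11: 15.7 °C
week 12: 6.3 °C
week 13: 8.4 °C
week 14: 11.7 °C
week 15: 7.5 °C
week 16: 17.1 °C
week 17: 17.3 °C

Weekly DD (7 × max(0, T̄ − 3.4)): 114.1, 91.7, 51.1, 106.4, 59.5, 14.7, 52.5, 46.9, 70.7, 122.5, 86.1, 20.3, 35.0, 58.1, 28.7, 95.9, 97.3.
Season total = 1151.5 DD.
Complete generations = ⌊1151.5 / 155⌋ = 7.

7 generations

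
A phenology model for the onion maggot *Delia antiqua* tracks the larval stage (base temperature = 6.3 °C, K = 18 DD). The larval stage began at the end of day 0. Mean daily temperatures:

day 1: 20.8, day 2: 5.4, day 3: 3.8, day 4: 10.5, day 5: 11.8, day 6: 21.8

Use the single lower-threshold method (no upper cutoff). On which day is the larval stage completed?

Daily DD above 6.3 °C: 14.5, 0.0, 0.0, 4.2, 5.5, 15.5.
Cumulative: 14.5, 14.5, 14.5, 18.7, 24.2, 39.7.
The total first reaches 18 DD on day 4.

day 4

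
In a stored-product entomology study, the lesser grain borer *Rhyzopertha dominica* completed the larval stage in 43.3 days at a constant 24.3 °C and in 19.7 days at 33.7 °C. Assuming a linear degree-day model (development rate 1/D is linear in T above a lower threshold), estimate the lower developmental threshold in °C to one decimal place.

16.5 °C

Equal thermal constants: D₁(T₁ − T_b) = D₂(T₂ − T_b).
43.3·(24.3 − T_b) = 19.7·(33.7 − T_b)
T_b = (43.3·24.3 − 19.7·33.7) / (43.3 − 19.7) = 388.30 / 23.6 = 16.453 °C ≈ 16.5 °C.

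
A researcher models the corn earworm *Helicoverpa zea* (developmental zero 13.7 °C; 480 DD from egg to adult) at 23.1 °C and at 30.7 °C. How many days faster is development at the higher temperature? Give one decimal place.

At 23.1 °C: 480 / (23.1 − 13.7) = 480 / 9.4 = 51.064 d.
At 30.7 °C: 480 / (30.7 − 13.7) = 480 / 17.0 = 28.235 d.
Difference = |51.064 − 28.235| = 22.829 ≈ 22.8 days.

22.8 days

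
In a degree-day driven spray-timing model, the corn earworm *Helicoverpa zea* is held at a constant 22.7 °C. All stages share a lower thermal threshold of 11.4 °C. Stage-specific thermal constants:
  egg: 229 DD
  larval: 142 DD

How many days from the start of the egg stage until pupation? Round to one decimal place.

Daily accumulation at 22.7 °C = 22.7 − 11.4 = 11.3 DD/day.
Total K = 229 + 142 = 371 DD.
Total duration = 371 / 11.3 = 32.832 ≈ 32.8 days.

32.8 days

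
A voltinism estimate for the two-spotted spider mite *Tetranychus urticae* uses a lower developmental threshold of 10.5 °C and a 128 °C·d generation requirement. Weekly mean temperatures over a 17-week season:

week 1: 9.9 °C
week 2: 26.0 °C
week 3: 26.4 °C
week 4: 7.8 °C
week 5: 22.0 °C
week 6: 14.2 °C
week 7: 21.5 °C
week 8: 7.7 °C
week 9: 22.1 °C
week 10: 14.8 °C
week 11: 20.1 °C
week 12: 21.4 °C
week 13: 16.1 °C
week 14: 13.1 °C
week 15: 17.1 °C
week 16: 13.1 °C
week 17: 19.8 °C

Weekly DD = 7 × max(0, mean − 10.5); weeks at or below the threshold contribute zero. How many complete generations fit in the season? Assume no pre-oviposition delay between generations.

6 generations

Weekly DD (7 × max(0, T̄ − 10.5)): 0.0, 108.5, 111.3, 0.0, 80.5, 25.9, 77.0, 0.0, 81.2, 30.1, 67.2, 76.3, 39.2, 18.2, 46.2, 18.2, 65.1.
Season total = 844.9 DD.
Complete generations = ⌊844.9 / 128⌋ = 6.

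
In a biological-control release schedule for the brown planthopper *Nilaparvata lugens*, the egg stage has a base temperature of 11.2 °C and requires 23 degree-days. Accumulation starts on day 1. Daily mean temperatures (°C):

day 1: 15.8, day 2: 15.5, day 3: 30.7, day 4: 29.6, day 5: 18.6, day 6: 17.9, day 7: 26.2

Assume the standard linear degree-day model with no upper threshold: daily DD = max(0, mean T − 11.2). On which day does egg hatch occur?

day 3

Daily DD above 11.2 °C: 4.6, 4.3, 19.5, 18.4, 7.4, 6.7, 15.0.
Cumulative: 4.6, 8.9, 28.4, 46.8, 54.2, 60.9, 75.9.
The total first reaches 23 DD on day 3.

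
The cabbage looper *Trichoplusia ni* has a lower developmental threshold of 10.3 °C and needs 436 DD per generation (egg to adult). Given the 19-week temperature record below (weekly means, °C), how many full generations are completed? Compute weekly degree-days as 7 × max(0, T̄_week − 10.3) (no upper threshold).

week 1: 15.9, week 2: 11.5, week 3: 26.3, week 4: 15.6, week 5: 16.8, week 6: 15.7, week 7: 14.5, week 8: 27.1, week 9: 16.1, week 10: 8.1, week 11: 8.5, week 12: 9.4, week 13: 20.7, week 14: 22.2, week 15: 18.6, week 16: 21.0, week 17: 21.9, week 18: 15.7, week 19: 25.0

2 generations

Weekly DD (7 × max(0, T̄ − 10.3)): 39.2, 8.4, 112.0, 37.1, 45.5, 37.8, 29.4, 117.6, 40.6, 0.0, 0.0, 0.0, 72.8, 83.3, 58.1, 74.9, 81.2, 37.8, 102.9.
Season total = 978.6 DD.
Complete generations = ⌊978.6 / 436⌋ = 2.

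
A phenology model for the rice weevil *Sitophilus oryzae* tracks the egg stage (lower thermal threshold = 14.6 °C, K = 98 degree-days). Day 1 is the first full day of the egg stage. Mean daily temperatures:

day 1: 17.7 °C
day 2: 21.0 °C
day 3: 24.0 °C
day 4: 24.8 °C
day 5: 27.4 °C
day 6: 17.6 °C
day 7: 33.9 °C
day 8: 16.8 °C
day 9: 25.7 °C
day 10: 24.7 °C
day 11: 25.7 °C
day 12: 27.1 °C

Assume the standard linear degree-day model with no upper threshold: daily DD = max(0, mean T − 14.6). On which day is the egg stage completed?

day 11

Daily DD above 14.6 °C: 3.1, 6.4, 9.4, 10.2, 12.8, 3.0, 19.3, 2.2, 11.1, 10.1, 11.1, 12.5.
Cumulative: 3.1, 9.5, 18.9, 29.1, 41.9, 44.9, 64.2, 66.4, 77.5, 87.6, 98.7, 111.2.
The total first reaches 98 DD on day 11.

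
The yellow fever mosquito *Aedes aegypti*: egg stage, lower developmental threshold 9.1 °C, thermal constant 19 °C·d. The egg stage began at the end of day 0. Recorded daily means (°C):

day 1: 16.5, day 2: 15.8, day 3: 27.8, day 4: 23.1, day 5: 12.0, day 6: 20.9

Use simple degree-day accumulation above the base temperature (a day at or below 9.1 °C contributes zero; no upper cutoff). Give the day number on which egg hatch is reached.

Daily DD above 9.1 °C: 7.4, 6.7, 18.7, 14.0, 2.9, 11.8.
Cumulative: 7.4, 14.1, 32.8, 46.8, 49.7, 61.5.
The total first reaches 19 DD on day 3.

day 3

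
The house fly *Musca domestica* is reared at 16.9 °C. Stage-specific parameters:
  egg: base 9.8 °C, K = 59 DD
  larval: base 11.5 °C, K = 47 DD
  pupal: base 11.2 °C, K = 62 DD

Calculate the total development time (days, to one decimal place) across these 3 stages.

27.9 days

egg: 59 / (16.9 − 9.8) = 59 / 7.1 = 8.310 d.
larval: 47 / (16.9 − 11.5) = 47 / 5.4 = 8.704 d.
pupal: 62 / (16.9 − 11.2) = 62 / 5.7 = 10.877 d.
Sum = 27.891 ≈ 27.9 days.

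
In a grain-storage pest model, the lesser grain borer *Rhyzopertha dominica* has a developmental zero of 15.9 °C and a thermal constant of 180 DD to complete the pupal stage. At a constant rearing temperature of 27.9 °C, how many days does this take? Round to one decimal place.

15.0 days

Daily accumulation = 27.9 − 15.9 = 12.0 DD/day.
Duration = 180 / 12.0 = 15.000 ≈ 15.0 days.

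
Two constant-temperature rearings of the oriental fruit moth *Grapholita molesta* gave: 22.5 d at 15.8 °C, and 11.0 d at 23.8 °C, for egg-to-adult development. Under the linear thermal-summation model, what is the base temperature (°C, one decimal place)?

8.1 °C

Equal thermal constants: D₁(T₁ − T_b) = D₂(T₂ − T_b).
22.5·(15.8 − T_b) = 11.0·(23.8 − T_b)
T_b = (22.5·15.8 − 11.0·23.8) / (22.5 − 11.0) = 93.70 / 11.5 = 8.148 °C ≈ 8.1 °C.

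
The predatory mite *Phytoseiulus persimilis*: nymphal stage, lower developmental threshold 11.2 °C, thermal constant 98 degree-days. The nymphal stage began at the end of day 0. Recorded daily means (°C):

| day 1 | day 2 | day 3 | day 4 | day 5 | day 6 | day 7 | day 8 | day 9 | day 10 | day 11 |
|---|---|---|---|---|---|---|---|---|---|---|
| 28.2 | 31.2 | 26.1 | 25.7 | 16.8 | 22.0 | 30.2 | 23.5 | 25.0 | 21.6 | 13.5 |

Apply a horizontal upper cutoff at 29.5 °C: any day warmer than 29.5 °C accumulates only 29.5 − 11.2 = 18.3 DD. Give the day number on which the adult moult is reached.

Daily DD above 11.2 °C (capped at 18.3): 17.0, 18.3, 14.9, 14.5, 5.6, 10.8, 18.3, 12.3, 13.8, 10.4, 2.3.
Cumulative: 17.0, 35.3, 50.2, 64.7, 70.3, 81.1, 99.4, 111.7, 125.5, 135.9, 138.2.
The total first reaches 98 DD on day 7.

day 7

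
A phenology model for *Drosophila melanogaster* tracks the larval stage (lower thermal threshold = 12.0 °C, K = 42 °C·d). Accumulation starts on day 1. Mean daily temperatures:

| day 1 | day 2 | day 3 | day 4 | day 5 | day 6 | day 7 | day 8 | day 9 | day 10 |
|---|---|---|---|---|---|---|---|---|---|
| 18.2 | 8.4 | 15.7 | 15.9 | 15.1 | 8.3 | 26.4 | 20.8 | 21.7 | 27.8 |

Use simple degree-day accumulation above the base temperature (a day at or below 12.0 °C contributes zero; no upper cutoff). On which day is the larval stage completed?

day 9

Daily DD above 12.0 °C: 6.2, 0.0, 3.7, 3.9, 3.1, 0.0, 14.4, 8.8, 9.7, 15.8.
Cumulative: 6.2, 6.2, 9.9, 13.8, 16.9, 16.9, 31.3, 40.1, 49.8, 65.6.
The total first reaches 42 DD on day 9.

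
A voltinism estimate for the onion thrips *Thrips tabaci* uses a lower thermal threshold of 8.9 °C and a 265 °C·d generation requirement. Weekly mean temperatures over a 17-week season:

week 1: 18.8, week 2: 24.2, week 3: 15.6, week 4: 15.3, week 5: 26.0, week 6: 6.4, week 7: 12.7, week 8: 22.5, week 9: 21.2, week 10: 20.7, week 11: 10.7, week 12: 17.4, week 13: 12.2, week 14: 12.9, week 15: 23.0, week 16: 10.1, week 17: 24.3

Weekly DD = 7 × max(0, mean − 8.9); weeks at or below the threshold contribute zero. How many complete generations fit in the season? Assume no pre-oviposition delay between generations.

3 generations

Weekly DD (7 × max(0, T̄ − 8.9)): 69.3, 107.1, 46.9, 44.8, 119.7, 0.0, 26.6, 95.2, 86.1, 82.6, 12.6, 59.5, 23.1, 28.0, 98.7, 8.4, 107.8.
Season total = 1016.4 DD.
Complete generations = ⌊1016.4 / 265⌋ = 3.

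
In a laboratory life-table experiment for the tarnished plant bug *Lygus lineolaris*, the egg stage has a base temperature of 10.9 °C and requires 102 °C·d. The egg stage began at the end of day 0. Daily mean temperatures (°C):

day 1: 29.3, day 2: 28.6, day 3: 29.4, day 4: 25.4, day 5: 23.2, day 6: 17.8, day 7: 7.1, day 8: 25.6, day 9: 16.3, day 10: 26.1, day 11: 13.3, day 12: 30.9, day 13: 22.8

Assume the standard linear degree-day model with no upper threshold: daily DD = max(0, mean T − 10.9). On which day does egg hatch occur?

day 8

Daily DD above 10.9 °C: 18.4, 17.7, 18.5, 14.5, 12.3, 6.9, 0.0, 14.7, 5.4, 15.2, 2.4, 20.0, 11.9.
Cumulative: 18.4, 36.1, 54.6, 69.1, 81.4, 88.3, 88.3, 103.0, 108.4, 123.6, 126.0, 146.0, 157.9.
The total first reaches 102 DD on day 8.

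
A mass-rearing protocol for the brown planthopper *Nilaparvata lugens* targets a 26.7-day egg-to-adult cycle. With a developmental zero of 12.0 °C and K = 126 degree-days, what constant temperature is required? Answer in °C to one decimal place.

16.7 °C

Required daily accumulation = 126 / 26.7 = 4.719 DD/day.
T = T_base + 4.719 = 12.0 + 4.719 = 16.719 ≈ 16.7 °C.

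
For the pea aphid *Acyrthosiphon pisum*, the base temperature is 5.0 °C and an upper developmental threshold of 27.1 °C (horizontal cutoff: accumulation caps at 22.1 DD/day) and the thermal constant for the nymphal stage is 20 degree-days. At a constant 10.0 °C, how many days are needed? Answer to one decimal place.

4.0 days

Daily accumulation = 10.0 − 5.0 = 5.0 DD/day.
Duration = 20 / 5.0 = 4.000 ≈ 4.0 days.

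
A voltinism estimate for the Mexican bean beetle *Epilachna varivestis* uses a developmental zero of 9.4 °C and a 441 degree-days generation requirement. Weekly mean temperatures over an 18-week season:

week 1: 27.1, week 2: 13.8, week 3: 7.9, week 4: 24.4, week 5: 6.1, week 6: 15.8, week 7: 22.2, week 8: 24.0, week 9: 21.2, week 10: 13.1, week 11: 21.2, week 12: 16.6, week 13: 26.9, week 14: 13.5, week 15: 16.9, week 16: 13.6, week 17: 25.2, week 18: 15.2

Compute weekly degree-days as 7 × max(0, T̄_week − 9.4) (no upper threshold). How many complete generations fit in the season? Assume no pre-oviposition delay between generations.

Weekly DD (7 × max(0, T̄ − 9.4)): 123.9, 30.8, 0.0, 105.0, 0.0, 44.8, 89.6, 102.2, 82.6, 25.9, 82.6, 50.4, 122.5, 28.7, 52.5, 29.4, 110.6, 40.6.
Season total = 1122.1 DD.
Complete generations = ⌊1122.1 / 441⌋ = 2.

2 generations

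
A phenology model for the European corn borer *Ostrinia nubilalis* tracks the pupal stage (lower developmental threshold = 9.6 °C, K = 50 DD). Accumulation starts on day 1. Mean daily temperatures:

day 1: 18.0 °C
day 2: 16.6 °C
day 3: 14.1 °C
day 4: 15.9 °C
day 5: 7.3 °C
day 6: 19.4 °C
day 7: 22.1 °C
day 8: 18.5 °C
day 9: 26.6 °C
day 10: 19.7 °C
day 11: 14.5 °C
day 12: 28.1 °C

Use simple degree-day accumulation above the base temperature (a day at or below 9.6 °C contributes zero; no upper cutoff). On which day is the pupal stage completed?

day 8

Daily DD above 9.6 °C: 8.4, 7.0, 4.5, 6.3, 0.0, 9.8, 12.5, 8.9, 17.0, 10.1, 4.9, 18.5.
Cumulative: 8.4, 15.4, 19.9, 26.2, 26.2, 36.0, 48.5, 57.4, 74.4, 84.5, 89.4, 107.9.
The total first reaches 50 DD on day 8.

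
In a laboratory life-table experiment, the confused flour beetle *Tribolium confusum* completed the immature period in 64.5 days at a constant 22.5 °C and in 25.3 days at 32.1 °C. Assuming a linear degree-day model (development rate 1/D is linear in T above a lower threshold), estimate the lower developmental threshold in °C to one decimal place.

16.3 °C

Linear rate model ⇒ the product D·(T − T_b) is constant across temperatures.
64.5·(22.5 − T_b) = 25.3·(32.1 − T_b)
T_b = (64.5·22.5 − 25.3·32.1) / (64.5 − 25.3) = 639.12 / 39.2 = 16.304 °C ≈ 16.3 °C.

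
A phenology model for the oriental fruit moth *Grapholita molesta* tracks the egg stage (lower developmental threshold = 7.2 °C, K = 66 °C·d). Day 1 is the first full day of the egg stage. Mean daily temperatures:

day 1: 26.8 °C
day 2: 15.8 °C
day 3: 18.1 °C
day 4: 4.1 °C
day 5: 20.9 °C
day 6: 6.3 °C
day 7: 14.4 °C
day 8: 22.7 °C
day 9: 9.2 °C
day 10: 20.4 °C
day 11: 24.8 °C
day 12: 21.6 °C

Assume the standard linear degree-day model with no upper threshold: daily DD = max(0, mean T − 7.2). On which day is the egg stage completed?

Daily DD above 7.2 °C: 19.6, 8.6, 10.9, 0.0, 13.7, 0.0, 7.2, 15.5, 2.0, 13.2, 17.6, 14.4.
Cumulative: 19.6, 28.2, 39.1, 39.1, 52.8, 52.8, 60.0, 75.5, 77.5, 90.7, 108.3, 122.7.
The total first reaches 66 DD on day 8.

day 8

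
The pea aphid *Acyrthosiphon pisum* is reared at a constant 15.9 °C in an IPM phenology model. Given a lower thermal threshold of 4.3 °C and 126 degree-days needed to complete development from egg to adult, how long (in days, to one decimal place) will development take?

10.9 days

Daily accumulation = 15.9 − 4.3 = 11.6 DD/day.
Duration = 126 / 11.6 = 10.862 ≈ 10.9 days.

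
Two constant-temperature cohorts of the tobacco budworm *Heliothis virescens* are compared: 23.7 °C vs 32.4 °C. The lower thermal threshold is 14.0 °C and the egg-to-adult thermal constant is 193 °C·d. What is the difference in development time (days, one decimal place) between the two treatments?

9.4 days

At 23.7 °C: 193 / (23.7 − 14.0) = 193 / 9.7 = 19.897 d.
At 32.4 °C: 193 / (32.4 − 14.0) = 193 / 18.4 = 10.489 d.
Difference = |19.897 − 10.489| = 9.408 ≈ 9.4 days.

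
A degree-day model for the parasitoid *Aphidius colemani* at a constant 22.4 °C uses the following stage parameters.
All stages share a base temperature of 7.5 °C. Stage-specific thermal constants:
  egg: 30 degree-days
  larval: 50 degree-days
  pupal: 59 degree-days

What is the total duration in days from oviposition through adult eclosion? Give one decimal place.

Daily accumulation at 22.4 °C = 22.4 − 7.5 = 14.9 DD/day.
Total K = 30 + 50 + 59 = 139 DD.
Total duration = 139 / 14.9 = 9.329 ≈ 9.3 days.

9.3 days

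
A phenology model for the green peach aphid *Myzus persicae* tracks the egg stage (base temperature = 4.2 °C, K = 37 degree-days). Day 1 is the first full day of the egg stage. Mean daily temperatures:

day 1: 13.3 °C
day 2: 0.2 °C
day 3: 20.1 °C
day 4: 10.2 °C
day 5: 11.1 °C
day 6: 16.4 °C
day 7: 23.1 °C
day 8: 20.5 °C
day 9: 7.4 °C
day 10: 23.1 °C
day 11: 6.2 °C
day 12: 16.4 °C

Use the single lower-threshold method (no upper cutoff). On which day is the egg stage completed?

day 5

Daily DD above 4.2 °C: 9.1, 0.0, 15.9, 6.0, 6.9, 12.2, 18.9, 16.3, 3.2, 18.9, 2.0, 12.2.
Cumulative: 9.1, 9.1, 25.0, 31.0, 37.9, 50.1, 69.0, 85.3, 88.5, 107.4, 109.4, 121.6.
The total first reaches 37 DD on day 5.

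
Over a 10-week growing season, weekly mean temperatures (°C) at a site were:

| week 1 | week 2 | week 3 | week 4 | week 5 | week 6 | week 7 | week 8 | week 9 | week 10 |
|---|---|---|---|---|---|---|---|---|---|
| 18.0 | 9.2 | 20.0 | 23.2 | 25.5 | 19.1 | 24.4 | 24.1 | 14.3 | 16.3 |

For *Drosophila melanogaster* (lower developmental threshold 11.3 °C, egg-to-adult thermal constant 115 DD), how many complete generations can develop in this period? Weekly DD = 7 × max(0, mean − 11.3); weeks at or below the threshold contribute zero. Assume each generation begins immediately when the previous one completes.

Weekly DD (7 × max(0, T̄ − 11.3)): 46.9, 0.0, 60.9, 83.3, 99.4, 54.6, 91.7, 89.6, 21.0, 35.0.
Season total = 582.4 DD.
Complete generations = ⌊582.4 / 115⌋ = 5.

5 generations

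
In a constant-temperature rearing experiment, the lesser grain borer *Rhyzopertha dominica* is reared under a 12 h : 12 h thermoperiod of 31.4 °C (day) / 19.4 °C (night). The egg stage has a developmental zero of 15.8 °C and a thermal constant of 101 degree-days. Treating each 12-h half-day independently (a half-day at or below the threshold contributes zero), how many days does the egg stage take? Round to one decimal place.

10.5 days

Day half: max(0, 31.4 − 15.8) × 0.5 = 15.6 × 0.5 = 7.80 DD.
Night half: max(0, 19.4 − 15.8) × 0.5 = 3.6 × 0.5 = 1.80 DD.
Per 24 h: 9.60 DD/day.
Duration = 101 / 9.60 = 10.521 ≈ 10.5 days.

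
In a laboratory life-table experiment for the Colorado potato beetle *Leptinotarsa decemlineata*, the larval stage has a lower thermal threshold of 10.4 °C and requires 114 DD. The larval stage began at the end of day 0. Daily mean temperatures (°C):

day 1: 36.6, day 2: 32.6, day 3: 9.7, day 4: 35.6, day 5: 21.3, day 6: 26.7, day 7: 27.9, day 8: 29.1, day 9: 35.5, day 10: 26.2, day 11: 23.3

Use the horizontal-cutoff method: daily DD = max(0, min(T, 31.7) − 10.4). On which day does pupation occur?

day 8

Daily DD above 10.4 °C (capped at 21.3): 21.3, 21.3, 0.0, 21.3, 10.9, 16.3, 17.5, 18.7, 21.3, 15.8, 12.9.
Cumulative: 21.3, 42.6, 42.6, 63.9, 74.8, 91.1, 108.6, 127.3, 148.6, 164.4, 177.3.
The total first reaches 114 DD on day 8.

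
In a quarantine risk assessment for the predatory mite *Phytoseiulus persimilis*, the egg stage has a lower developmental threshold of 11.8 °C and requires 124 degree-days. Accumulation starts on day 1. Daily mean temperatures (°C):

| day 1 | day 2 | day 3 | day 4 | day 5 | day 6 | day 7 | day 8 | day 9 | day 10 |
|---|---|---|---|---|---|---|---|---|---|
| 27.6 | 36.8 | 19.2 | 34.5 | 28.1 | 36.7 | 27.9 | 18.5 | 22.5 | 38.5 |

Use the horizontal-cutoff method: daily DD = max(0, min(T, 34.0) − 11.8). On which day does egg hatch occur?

Daily DD above 11.8 °C (capped at 22.2): 15.8, 22.2, 7.4, 22.2, 16.3, 22.2, 16.1, 6.7, 10.7, 22.2.
Cumulative: 15.8, 38.0, 45.4, 67.6, 83.9, 106.1, 122.2, 128.9, 139.6, 161.8.
The total first reaches 124 DD on day 8.

day 8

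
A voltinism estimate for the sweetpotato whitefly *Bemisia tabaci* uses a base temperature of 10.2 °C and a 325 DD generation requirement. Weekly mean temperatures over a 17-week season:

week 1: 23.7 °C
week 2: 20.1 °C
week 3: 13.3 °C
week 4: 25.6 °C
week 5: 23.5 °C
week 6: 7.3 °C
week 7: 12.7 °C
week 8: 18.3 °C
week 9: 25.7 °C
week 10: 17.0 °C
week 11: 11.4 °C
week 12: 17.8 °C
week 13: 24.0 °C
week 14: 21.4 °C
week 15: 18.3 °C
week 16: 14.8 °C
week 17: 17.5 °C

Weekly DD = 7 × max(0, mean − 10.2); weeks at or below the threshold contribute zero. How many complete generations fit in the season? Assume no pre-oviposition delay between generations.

Weekly DD (7 × max(0, T̄ − 10.2)): 94.5, 69.3, 21.7, 107.8, 93.1, 0.0, 17.5, 56.7, 108.5, 47.6, 8.4, 53.2, 96.6, 78.4, 56.7, 32.2, 51.1.
Season total = 993.3 DD.
Complete generations = ⌊993.3 / 325⌋ = 3.

3 generations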